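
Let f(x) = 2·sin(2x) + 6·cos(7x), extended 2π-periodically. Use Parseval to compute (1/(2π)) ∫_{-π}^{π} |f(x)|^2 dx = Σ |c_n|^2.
Σ |c_n|^2 = 20

Expand |f|^2 and use orthogonality of {sin(nx), cos(mx)} on [-π, π]:
  ∫_{-π}^{π} sin(nx)^2 dx = π, ∫ cos(mx)^2 dx = π, and cross terms integrate to 0.
So ∫_{-π}^{π} f(x)^2 dx = 2^2 · π + 6^2 · π = (4 + 36)π.
Divide by 2π: (4 + 36)/2 = 20.
By Parseval, this equals Σ |c_n|^2.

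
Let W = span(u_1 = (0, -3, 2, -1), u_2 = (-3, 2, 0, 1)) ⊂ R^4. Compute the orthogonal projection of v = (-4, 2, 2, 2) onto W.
proj_W(v) = (-32/7, 34/21, 20/21, 22/21)

Set up U = [u_1 | ... | u_2] ∈ R^(4×2). The projector onto W = col(U) is P = U (U^T U)^(-1) U^T.
Compute U^T U =
  [14, -7]
  [-7, 14],
and U^T v = (-4, 18).
Solve U^T U · c = U^T v for the coefficients: c = (10/21, 32/21). The projection is proj_W(v) = U c.
Check: (v - proj_W(v)) · u_1 = 0  (should be 0).
Check: (v - proj_W(v)) · u_2 = 0  (should be 0).
Result: proj_W(v) = (-32/7, 34/21, 20/21, 22/21).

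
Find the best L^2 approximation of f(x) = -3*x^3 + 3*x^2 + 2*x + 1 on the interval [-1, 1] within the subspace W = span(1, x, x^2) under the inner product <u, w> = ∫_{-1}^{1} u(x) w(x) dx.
g(x) = 3*x^2 + x/5 + 1

The best approximation g ∈ W is the orthogonal projection of f onto W. Writing g = a_0 + a_1 x + a_2 x^2, the coefficients solve the normal equations G · a = b where
  G_{ij} = <φ_i, φ_j> and b_i = <f, φ_i>, with φ_0 = 1, φ_1 = x, φ_2 = x^2.
G =
  [2, 0, 2/3]
  [0, 2/3, 0]
  [2/3, 0, 2/5],
b = (4, 2/15, 28/15).
Solving gives a_0 = 1, a_1 = 1/5, a_2 = 3, so
  g(x) = 3*x^2 + x/5 + 1.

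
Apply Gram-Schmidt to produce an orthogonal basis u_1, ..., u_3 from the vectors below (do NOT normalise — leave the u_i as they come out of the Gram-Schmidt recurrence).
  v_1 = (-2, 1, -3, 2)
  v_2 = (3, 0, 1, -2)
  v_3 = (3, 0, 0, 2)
Orthogonal basis:
  u_1 = (-2, 1, -3, 2)
  u_2 = (14/9, 13/18, -7/6, -5/9)
  u_3 = (131/83, -37/83, 47/83, 220/83)

Apply the Gram-Schmidt recurrence
  u_1 = v_1
  u_i = v_i − Σ_{j<i} ((v_i · u_j) / (u_j · u_j)) · u_j.

Step by step this gives:
  u_1 = (-2, 1, -3, 2)
  u_2 = (14/9, 13/18, -7/6, -5/9)
  u_3 = (131/83, -37/83, 47/83, 220/83)

Orthogonality check:
  u_2 · u_1 = 0 (should be 0)
  u_3 · u_1 = 0 (should be 0)
  u_3 · u_2 = 0 (should be 0)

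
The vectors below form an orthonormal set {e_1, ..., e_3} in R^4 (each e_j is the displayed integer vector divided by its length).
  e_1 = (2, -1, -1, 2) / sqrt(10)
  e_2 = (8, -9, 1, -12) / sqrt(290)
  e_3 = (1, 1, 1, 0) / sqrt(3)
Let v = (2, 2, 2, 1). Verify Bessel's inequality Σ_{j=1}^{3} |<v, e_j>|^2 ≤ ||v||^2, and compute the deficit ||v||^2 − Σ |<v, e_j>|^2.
Σ |<v, e_j>|^2 = 374/29; ||v||^2 = 13; deficit = 3/29

Write each e_j = u_j / sqrt(<u_j, u_j>) where u_j is the displayed integer vector. Then <v, e_j> = <v, u_j> / sqrt(<u_j, u_j>), so |<v, e_j>|^2 = <v, u_j>^2 / <u_j, u_j>.
Coefficients: <v, e_1> = 2/sqrt(10), <v, e_2> = -12/sqrt(290), <v, e_3> = 6/sqrt(3).
Square and sum: Σ |<v, e_j>|^2 = 374/29.
Compute ||v||^2 = v·v = 13.
Deficit = 13 − 374/29 = 3/29 ≥ 0, confirming Bessel's inequality. (The deficit equals ||v − Σ <v,e_j> e_j||^2, the squared distance from v to span{e_j}.)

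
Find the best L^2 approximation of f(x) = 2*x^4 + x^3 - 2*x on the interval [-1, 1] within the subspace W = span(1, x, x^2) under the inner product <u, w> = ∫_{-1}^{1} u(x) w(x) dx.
g(x) = 12*x^2/7 - 7*x/5 - 6/35

The best approximation g ∈ W is the orthogonal projection of f onto W. Writing g = a_0 + a_1 x + a_2 x^2, the coefficients solve the normal equations G · a = b where
  G_{ij} = <φ_i, φ_j> and b_i = <f, φ_i>, with φ_0 = 1, φ_1 = x, φ_2 = x^2.
G =
  [2, 0, 2/3]
  [0, 2/3, 0]
  [2/3, 0, 2/5],
b = (4/5, -14/15, 4/7).
Solving gives a_0 = -6/35, a_1 = -7/5, a_2 = 12/7, so
  g(x) = 12*x^2/7 - 7*x/5 - 6/35.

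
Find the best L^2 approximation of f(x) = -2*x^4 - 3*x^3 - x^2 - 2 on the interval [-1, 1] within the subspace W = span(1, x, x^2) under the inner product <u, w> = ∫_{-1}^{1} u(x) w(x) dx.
g(x) = -19*x^2/7 - 9*x/5 - 64/35

The best approximation g ∈ W is the orthogonal projection of f onto W. Writing g = a_0 + a_1 x + a_2 x^2, the coefficients solve the normal equations G · a = b where
  G_{ij} = <φ_i, φ_j> and b_i = <f, φ_i>, with φ_0 = 1, φ_1 = x, φ_2 = x^2.
G =
  [2, 0, 2/3]
  [0, 2/3, 0]
  [2/3, 0, 2/5],
b = (-82/15, -6/5, -242/105).
Solving gives a_0 = -64/35, a_1 = -9/5, a_2 = -19/7, so
  g(x) = -19*x^2/7 - 9*x/5 - 64/35.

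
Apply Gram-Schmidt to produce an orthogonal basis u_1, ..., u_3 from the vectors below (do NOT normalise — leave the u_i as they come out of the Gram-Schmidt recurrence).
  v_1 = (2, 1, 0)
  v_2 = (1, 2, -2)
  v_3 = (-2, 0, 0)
Orthogonal basis:
  u_1 = (2, 1, 0)
  u_2 = (-3/5, 6/5, -2)
  u_3 = (-8/29, 16/29, 12/29)

Apply the Gram-Schmidt recurrence
  u_1 = v_1
  u_i = v_i − Σ_{j<i} ((v_i · u_j) / (u_j · u_j)) · u_j.

Step by step this gives:
  u_1 = (2, 1, 0)
  u_2 = (-3/5, 6/5, -2)
  u_3 = (-8/29, 16/29, 12/29)

Orthogonality check:
  u_2 · u_1 = 0 (should be 0)
  u_3 · u_1 = 0 (should be 0)
  u_3 · u_2 = 0 (should be 0)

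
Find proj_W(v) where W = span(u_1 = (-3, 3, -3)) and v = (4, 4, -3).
proj_W(v) = (-1, 1, -1)

Set up U = [u_1 | ... | u_1] ∈ R^(3×1). The projector onto W = col(U) is P = U (U^T U)^(-1) U^T.
Compute U^T U =
  [27],
and U^T v = (9).
Solve U^T U · c = U^T v for the coefficients: c = (1/3). The projection is proj_W(v) = U c.
Check: (v - proj_W(v)) · u_1 = 0  (should be 0).
Result: proj_W(v) = (-1, 1, -1).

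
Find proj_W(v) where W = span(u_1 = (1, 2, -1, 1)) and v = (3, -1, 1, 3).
proj_W(v) = (3/7, 6/7, -3/7, 3/7)

Set up U = [u_1 | ... | u_1] ∈ R^(4×1). The projector onto W = col(U) is P = U (U^T U)^(-1) U^T.
Compute U^T U =
  [7],
and U^T v = (3).
Solve U^T U · c = U^T v for the coefficients: c = (3/7). The projection is proj_W(v) = U c.
Check: (v - proj_W(v)) · u_1 = 0  (should be 0).
Result: proj_W(v) = (3/7, 6/7, -3/7, 3/7).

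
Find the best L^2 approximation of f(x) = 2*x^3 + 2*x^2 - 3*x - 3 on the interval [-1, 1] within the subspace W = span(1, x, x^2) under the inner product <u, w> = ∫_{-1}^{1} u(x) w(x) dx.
g(x) = 2*x^2 - 9*x/5 - 3

The best approximation g ∈ W is the orthogonal projection of f onto W. Writing g = a_0 + a_1 x + a_2 x^2, the coefficients solve the normal equations G · a = b where
  G_{ij} = <φ_i, φ_j> and b_i = <f, φ_i>, with φ_0 = 1, φ_1 = x, φ_2 = x^2.
G =
  [2, 0, 2/3]
  [0, 2/3, 0]
  [2/3, 0, 2/5],
b = (-14/3, -6/5, -6/5).
Solving gives a_0 = -3, a_1 = -9/5, a_2 = 2, so
  g(x) = 2*x^2 - 9*x/5 - 3.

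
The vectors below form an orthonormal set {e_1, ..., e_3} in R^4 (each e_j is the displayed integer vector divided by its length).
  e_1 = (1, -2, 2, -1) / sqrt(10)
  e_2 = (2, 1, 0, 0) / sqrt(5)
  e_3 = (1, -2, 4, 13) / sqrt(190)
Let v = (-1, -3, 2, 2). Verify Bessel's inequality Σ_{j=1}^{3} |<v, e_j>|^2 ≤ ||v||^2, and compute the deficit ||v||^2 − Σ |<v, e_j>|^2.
Σ |<v, e_j>|^2 = 1701/95; ||v||^2 = 18; deficit = 9/95

Write each e_j = u_j / sqrt(<u_j, u_j>) where u_j is the displayed integer vector. Then <v, e_j> = <v, u_j> / sqrt(<u_j, u_j>), so |<v, e_j>|^2 = <v, u_j>^2 / <u_j, u_j>.
Coefficients: <v, e_1> = 7/sqrt(10), <v, e_2> = -5/sqrt(5), <v, e_3> = 39/sqrt(190).
Square and sum: Σ |<v, e_j>|^2 = 1701/95.
Compute ||v||^2 = v·v = 18.
Deficit = 18 − 1701/95 = 9/95 ≥ 0, confirming Bessel's inequality. (The deficit equals ||v − Σ <v,e_j> e_j||^2, the squared distance from v to span{e_j}.)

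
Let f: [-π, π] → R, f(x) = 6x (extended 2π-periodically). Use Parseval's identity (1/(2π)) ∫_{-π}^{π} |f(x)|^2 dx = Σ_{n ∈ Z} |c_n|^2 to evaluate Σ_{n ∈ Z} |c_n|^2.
Σ |c_n|^2 = 12π^2

Expand and integrate term by term over [-π, π]:
  ∫ (6x)^2 dx = 36·(2π^3/3); ∫ 2·6·(0)·x dx = 0 (odd integrand); ∫ 0^2 dx = 0·2π.
So (1/(2π)) ∫_{-π}^{π} (6x)^2 dx = 36π^2/3 + 0 = 12π^2.
Parseval ⇒ Σ |c_n|^2 = 12π^2.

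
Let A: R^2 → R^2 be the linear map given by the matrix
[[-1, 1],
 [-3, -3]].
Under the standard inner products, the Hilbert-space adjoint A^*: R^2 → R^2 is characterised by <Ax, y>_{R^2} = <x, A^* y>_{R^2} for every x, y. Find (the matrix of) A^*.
A^* = A^T =
[[-1, -3],
 [1, -3]]

For real matrices with standard dot products, the defining identity <Ax, y> = <x, A^* y> gives (Ax)^T y = x^T (A^*) y, i.e. x^T A^T y = x^T (A^*) y. Since this holds for all x, y, we must have A^* = A^T. Therefore
A^* =
[[-1, -3],
 [1, -3]].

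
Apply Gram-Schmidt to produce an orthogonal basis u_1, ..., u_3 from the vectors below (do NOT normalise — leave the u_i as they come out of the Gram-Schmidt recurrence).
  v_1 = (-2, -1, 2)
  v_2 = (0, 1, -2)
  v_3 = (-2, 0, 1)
Orthogonal basis:
  u_1 = (-2, -1, 2)
  u_2 = (-10/9, 4/9, -8/9)
  u_3 = (0, 2/5, 1/5)

Apply the Gram-Schmidt recurrence
  u_1 = v_1
  u_i = v_i − Σ_{j<i} ((v_i · u_j) / (u_j · u_j)) · u_j.

Step by step this gives:
  u_1 = (-2, -1, 2)
  u_2 = (-10/9, 4/9, -8/9)
  u_3 = (0, 2/5, 1/5)

Orthogonality check:
  u_2 · u_1 = 0 (should be 0)
  u_3 · u_1 = 0 (should be 0)
  u_3 · u_2 = 0 (should be 0)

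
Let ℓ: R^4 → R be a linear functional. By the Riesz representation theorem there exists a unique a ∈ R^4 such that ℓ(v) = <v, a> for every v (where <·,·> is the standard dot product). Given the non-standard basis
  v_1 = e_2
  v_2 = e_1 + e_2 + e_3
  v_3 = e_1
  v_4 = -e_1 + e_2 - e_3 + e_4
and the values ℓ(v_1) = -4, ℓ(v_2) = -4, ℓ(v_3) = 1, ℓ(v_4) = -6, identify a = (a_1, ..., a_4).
a = (1, -4, -1, -2)

Write a = (a_1, ..., a_4) in the standard basis. For each basis vector v_i, ℓ(v_i) = <v_i, a> is a linear equation in the a_j's. Collect the n equations into a matrix system V a = ℓ, where row i of V is v_i (expressed in the standard basis). Since V is invertible (lower-triangular with 1s on the diagonal, up to permutation), solve by back-substitution:
  V =
[[0, 1, 0, 0],
 [1, 1, 1, 0],
 [1, 0, 0, 0],
 [-1, 1, -1, 1]]
  V a = (-4, -4, 1, -6)
Solving gives a = (1, -4, -1, -2).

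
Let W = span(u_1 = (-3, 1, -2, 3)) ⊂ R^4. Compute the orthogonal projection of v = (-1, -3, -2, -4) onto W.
proj_W(v) = (24/23, -8/23, 16/23, -24/23)

Set up U = [u_1 | ... | u_1] ∈ R^(4×1). The projector onto W = col(U) is P = U (U^T U)^(-1) U^T.
Compute U^T U =
  [23],
and U^T v = (-8).
Solve U^T U · c = U^T v for the coefficients: c = (-8/23). The projection is proj_W(v) = U c.
Check: (v - proj_W(v)) · u_1 = 0  (should be 0).
Result: proj_W(v) = (24/23, -8/23, 16/23, -24/23).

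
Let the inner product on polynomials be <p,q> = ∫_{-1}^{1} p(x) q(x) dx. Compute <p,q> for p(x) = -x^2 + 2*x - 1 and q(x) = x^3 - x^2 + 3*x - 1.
<p,q> = 128/15

Expand the product: p(x)·q(x) = -x^5 + 3*x^4 - 6*x^3 + 8*x^2 - 5*x + 1.
∫_{-1}^{1} of each monomial x^k gives [2/(k+1) if k even, 0 if k odd]. Integrating term-by-term (or equivalently evaluating the antiderivative F(x) = -x^6/6 + 3*x^5/5 - 3*x^4/2 + 8*x^3/3 - 5*x^2/2 + x at the endpoints):
  F(1) − F(−1) = 1/10 − (-253/30) = 128/15.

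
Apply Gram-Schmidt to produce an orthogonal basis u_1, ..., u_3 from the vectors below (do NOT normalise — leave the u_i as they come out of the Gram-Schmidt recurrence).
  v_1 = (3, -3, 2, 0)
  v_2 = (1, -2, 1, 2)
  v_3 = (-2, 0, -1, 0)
Orthogonal basis:
  u_1 = (3, -3, 2, 0)
  u_2 = (-1/2, -1/2, 0, 2)
  u_3 = (-79/99, -97/99, -3/11, -4/9)

Apply the Gram-Schmidt recurrence
  u_1 = v_1
  u_i = v_i − Σ_{j<i} ((v_i · u_j) / (u_j · u_j)) · u_j.

Step by step this gives:
  u_1 = (3, -3, 2, 0)
  u_2 = (-1/2, -1/2, 0, 2)
  u_3 = (-79/99, -97/99, -3/11, -4/9)

Orthogonality check:
  u_2 · u_1 = 0 (should be 0)
  u_3 · u_1 = 0 (should be 0)
  u_3 · u_2 = 0 (should be 0)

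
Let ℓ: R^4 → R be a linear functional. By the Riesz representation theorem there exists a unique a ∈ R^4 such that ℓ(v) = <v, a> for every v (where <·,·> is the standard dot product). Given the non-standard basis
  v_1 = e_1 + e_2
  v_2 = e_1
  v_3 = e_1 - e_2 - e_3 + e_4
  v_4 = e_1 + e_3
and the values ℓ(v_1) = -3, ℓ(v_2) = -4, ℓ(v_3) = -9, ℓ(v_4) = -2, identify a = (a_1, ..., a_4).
a = (-4, 1, 2, -2)

Write a = (a_1, ..., a_4) in the standard basis. For each basis vector v_i, ℓ(v_i) = <v_i, a> is a linear equation in the a_j's. Collect the n equations into a matrix system V a = ℓ, where row i of V is v_i (expressed in the standard basis). Since V is invertible (lower-triangular with 1s on the diagonal, up to permutation), solve by back-substitution:
  V =
[[1, 1, 0, 0],
 [1, 0, 0, 0],
 [1, -1, -1, 1],
 [1, 0, 1, 0]]
  V a = (-3, -4, -9, -2)
Solving gives a = (-4, 1, 2, -2).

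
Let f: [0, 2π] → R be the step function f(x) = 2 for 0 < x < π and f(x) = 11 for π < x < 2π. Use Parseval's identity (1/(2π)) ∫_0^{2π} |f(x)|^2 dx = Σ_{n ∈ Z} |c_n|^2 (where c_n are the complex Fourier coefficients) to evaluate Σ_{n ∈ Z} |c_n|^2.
Σ |c_n|^2 = 125/2

Parseval equates the L^2 energy of f (normalised by 1/(2π)) with the ℓ^2 sum of its Fourier coefficients: (1/(2π)) ∫_0^{2π} |f|^2 = Σ |c_n|^2.
Compute the left side: (1/(2π)) [∫_0^π 2^2 dx + ∫_π^{2π} 11^2 dx] = (1/(2π)) · (4π + 121π) = (4 + 121)/2 = 125/2.
So Σ_{n ∈ Z} |c_n|^2 = 125/2.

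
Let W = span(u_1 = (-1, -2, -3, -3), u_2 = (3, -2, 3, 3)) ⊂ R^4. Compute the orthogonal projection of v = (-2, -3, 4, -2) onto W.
proj_W(v) = (44/53, -84/53, 3/53, 3/53)

Set up U = [u_1 | ... | u_2] ∈ R^(4×2). The projector onto W = col(U) is P = U (U^T U)^(-1) U^T.
Compute U^T U =
  [23, -17]
  [-17, 31],
and U^T v = (2, 6).
Solve U^T U · c = U^T v for the coefficients: c = (41/106, 43/106). The projection is proj_W(v) = U c.
Check: (v - proj_W(v)) · u_1 = 0  (should be 0).
Check: (v - proj_W(v)) · u_2 = 0  (should be 0).
Result: proj_W(v) = (44/53, -84/53, 3/53, 3/53).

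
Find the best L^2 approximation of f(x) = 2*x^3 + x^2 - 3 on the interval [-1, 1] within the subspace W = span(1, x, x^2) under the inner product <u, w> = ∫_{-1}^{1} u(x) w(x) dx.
g(x) = x^2 + 6*x/5 - 3

The best approximation g ∈ W is the orthogonal projection of f onto W. Writing g = a_0 + a_1 x + a_2 x^2, the coefficients solve the normal equations G · a = b where
  G_{ij} = <φ_i, φ_j> and b_i = <f, φ_i>, with φ_0 = 1, φ_1 = x, φ_2 = x^2.
G =
  [2, 0, 2/3]
  [0, 2/3, 0]
  [2/3, 0, 2/5],
b = (-16/3, 4/5, -8/5).
Solving gives a_0 = -3, a_1 = 6/5, a_2 = 1, so
  g(x) = x^2 + 6*x/5 - 3.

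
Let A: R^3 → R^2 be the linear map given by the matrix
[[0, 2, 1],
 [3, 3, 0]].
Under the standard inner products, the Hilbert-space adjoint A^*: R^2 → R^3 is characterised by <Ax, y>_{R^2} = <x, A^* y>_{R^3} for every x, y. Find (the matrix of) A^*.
A^* = A^T =
[[0, 3],
 [2, 3],
 [1, 0]]

For real matrices with standard dot products, the defining identity <Ax, y> = <x, A^* y> gives (Ax)^T y = x^T (A^*) y, i.e. x^T A^T y = x^T (A^*) y. Since this holds for all x, y, we must have A^* = A^T. Therefore
A^* =
[[0, 3],
 [2, 3],
 [1, 0]].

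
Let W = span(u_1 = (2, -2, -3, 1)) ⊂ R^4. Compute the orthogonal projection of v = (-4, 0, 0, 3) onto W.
proj_W(v) = (-5/9, 5/9, 5/6, -5/18)

Set up U = [u_1 | ... | u_1] ∈ R^(4×1). The projector onto W = col(U) is P = U (U^T U)^(-1) U^T.
Compute U^T U =
  [18],
and U^T v = (-5).
Solve U^T U · c = U^T v for the coefficients: c = (-5/18). The projection is proj_W(v) = U c.
Check: (v - proj_W(v)) · u_1 = 0  (should be 0).
Result: proj_W(v) = (-5/9, 5/9, 5/6, -5/18).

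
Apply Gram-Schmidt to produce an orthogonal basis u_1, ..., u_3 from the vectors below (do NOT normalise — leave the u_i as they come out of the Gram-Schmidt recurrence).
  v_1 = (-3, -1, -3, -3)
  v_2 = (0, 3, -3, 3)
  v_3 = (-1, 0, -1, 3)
Orthogonal basis:
  u_1 = (-3, -1, -3, -3)
  u_2 = (-9/28, 81/28, -93/28, 75/28)
  u_3 = (-98/83, -114/83, 11/83, 125/83)

Apply the Gram-Schmidt recurrence
  u_1 = v_1
  u_i = v_i − Σ_{j<i} ((v_i · u_j) / (u_j · u_j)) · u_j.

Step by step this gives:
  u_1 = (-3, -1, -3, -3)
  u_2 = (-9/28, 81/28, -93/28, 75/28)
  u_3 = (-98/83, -114/83, 11/83, 125/83)

Orthogonality check:
  u_2 · u_1 = 0 (should be 0)
  u_3 · u_1 = 0 (should be 0)
  u_3 · u_2 = 0 (should be 0)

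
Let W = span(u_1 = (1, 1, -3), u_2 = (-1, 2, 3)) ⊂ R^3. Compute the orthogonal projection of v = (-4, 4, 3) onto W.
proj_W(v) = (-13/10, 4, 39/10)

Set up U = [u_1 | ... | u_2] ∈ R^(3×2). The projector onto W = col(U) is P = U (U^T U)^(-1) U^T.
Compute U^T U =
  [11, -8]
  [-8, 14],
and U^T v = (-9, 21).
Solve U^T U · c = U^T v for the coefficients: c = (7/15, 53/30). The projection is proj_W(v) = U c.
Check: (v - proj_W(v)) · u_1 = 0  (should be 0).
Check: (v - proj_W(v)) · u_2 = 0  (should be 0).
Result: proj_W(v) = (-13/10, 4, 39/10).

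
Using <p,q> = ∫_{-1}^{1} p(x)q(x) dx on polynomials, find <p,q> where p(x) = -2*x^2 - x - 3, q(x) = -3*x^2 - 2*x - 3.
<p,q> = 476/15

Expand the product: p(x)·q(x) = 6*x^4 + 7*x^3 + 17*x^2 + 9*x + 9.
∫_{-1}^{1} of each monomial x^k gives [2/(k+1) if k even, 0 if k odd]. Integrating term-by-term (or equivalently evaluating the antiderivative F(x) = 6*x^5/5 + 7*x^4/4 + 17*x^3/3 + 9*x^2/2 + 9*x at the endpoints):
  F(1) − F(−1) = 1327/60 − (-577/60) = 476/15.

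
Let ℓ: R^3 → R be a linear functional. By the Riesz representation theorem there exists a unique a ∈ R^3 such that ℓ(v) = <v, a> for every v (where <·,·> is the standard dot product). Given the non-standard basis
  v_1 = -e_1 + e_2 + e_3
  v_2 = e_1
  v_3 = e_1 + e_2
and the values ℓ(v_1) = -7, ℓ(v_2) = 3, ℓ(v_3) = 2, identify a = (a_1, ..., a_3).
a = (3, -1, -3)

Write a = (a_1, ..., a_3) in the standard basis. For each basis vector v_i, ℓ(v_i) = <v_i, a> is a linear equation in the a_j's. Collect the n equations into a matrix system V a = ℓ, where row i of V is v_i (expressed in the standard basis). Since V is invertible (lower-triangular with 1s on the diagonal, up to permutation), solve by back-substitution:
  V =
[[-1, 1, 1],
 [1, 0, 0],
 [1, 1, 0]]
  V a = (-7, 3, 2)
Solving gives a = (3, -1, -3).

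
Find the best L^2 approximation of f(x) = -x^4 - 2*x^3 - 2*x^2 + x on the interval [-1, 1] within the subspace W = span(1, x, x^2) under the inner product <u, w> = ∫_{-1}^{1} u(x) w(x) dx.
g(x) = -20*x^2/7 - x/5 + 3/35

The best approximation g ∈ W is the orthogonal projection of f onto W. Writing g = a_0 + a_1 x + a_2 x^2, the coefficients solve the normal equations G · a = b where
  G_{ij} = <φ_i, φ_j> and b_i = <f, φ_i>, with φ_0 = 1, φ_1 = x, φ_2 = x^2.
G =
  [2, 0, 2/3]
  [0, 2/3, 0]
  [2/3, 0, 2/5],
b = (-26/15, -2/15, -38/35).
Solving gives a_0 = 3/35, a_1 = -1/5, a_2 = -20/7, so
  g(x) = -20*x^2/7 - x/5 + 3/35.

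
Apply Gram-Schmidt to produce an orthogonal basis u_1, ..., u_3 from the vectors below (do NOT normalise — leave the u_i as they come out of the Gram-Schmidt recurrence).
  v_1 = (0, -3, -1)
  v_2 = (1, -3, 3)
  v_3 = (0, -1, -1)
Orthogonal basis:
  u_1 = (0, -3, -1)
  u_2 = (1, -6/5, 18/5)
  u_3 = (12/77, 1/77, -3/77)

Apply the Gram-Schmidt recurrence
  u_1 = v_1
  u_i = v_i − Σ_{j<i} ((v_i · u_j) / (u_j · u_j)) · u_j.

Step by step this gives:
  u_1 = (0, -3, -1)
  u_2 = (1, -6/5, 18/5)
  u_3 = (12/77, 1/77, -3/77)

Orthogonality check:
  u_2 · u_1 = 0 (should be 0)
  u_3 · u_1 = 0 (should be 0)
  u_3 · u_2 = 0 (should be 0)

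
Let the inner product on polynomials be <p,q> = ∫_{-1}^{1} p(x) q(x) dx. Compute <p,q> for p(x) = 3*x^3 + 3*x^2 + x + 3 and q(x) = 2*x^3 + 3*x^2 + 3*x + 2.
<p,q> = 236/7

Expand the product: p(x)·q(x) = 6*x^6 + 15*x^5 + 20*x^4 + 24*x^3 + 18*x^2 + 11*x + 6.
∫_{-1}^{1} of each monomial x^k gives [2/(k+1) if k even, 0 if k odd]. Integrating term-by-term (or equivalently evaluating the antiderivative F(x) = 6*x^7/7 + 5*x^6/2 + 4*x^5 + 6*x^4 + 6*x^3 + 11*x^2/2 + 6*x at the endpoints):
  F(1) − F(−1) = 216/7 − (-20/7) = 236/7.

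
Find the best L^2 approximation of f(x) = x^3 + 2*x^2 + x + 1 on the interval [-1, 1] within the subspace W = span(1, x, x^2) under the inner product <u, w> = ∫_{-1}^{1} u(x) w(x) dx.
g(x) = 2*x^2 + 8*x/5 + 1

The best approximation g ∈ W is the orthogonal projection of f onto W. Writing g = a_0 + a_1 x + a_2 x^2, the coefficients solve the normal equations G · a = b where
  G_{ij} = <φ_i, φ_j> and b_i = <f, φ_i>, with φ_0 = 1, φ_1 = x, φ_2 = x^2.
G =
  [2, 0, 2/3]
  [0, 2/3, 0]
  [2/3, 0, 2/5],
b = (10/3, 16/15, 22/15).
Solving gives a_0 = 1, a_1 = 8/5, a_2 = 2, so
  g(x) = 2*x^2 + 8*x/5 + 1.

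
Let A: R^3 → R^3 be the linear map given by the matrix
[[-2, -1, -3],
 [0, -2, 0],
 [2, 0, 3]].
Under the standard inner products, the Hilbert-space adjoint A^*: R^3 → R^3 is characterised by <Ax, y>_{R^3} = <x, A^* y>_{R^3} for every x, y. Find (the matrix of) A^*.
A^* = A^T =
[[-2, 0, 2],
 [-1, -2, 0],
 [-3, 0, 3]]

For real matrices with standard dot products, the defining identity <Ax, y> = <x, A^* y> gives (Ax)^T y = x^T (A^*) y, i.e. x^T A^T y = x^T (A^*) y. Since this holds for all x, y, we must have A^* = A^T. Therefore
A^* =
[[-2, 0, 2],
 [-1, -2, 0],
 [-3, 0, 3]].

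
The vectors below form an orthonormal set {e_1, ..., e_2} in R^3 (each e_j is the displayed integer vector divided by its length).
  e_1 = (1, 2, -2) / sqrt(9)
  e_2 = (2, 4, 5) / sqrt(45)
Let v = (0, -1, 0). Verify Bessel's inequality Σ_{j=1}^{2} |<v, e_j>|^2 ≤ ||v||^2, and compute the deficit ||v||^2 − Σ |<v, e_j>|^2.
Σ |<v, e_j>|^2 = 4/5; ||v||^2 = 1; deficit = 1/5

Write each e_j = u_j / sqrt(<u_j, u_j>) where u_j is the displayed integer vector. Then <v, e_j> = <v, u_j> / sqrt(<u_j, u_j>), so |<v, e_j>|^2 = <v, u_j>^2 / <u_j, u_j>.
Coefficients: <v, e_1> = -2/sqrt(9), <v, e_2> = -4/sqrt(45).
Square and sum: Σ |<v, e_j>|^2 = 4/5.
Compute ||v||^2 = v·v = 1.
Deficit = 1 − 4/5 = 1/5 ≥ 0, confirming Bessel's inequality. (The deficit equals ||v − Σ <v,e_j> e_j||^2, the squared distance from v to span{e_j}.)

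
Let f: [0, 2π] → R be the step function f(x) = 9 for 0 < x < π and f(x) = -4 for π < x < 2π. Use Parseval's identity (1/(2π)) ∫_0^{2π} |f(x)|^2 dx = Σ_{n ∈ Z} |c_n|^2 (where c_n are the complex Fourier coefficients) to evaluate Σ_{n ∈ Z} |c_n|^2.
Σ |c_n|^2 = 97/2

Parseval equates the L^2 energy of f (normalised by 1/(2π)) with the ℓ^2 sum of its Fourier coefficients: (1/(2π)) ∫_0^{2π} |f|^2 = Σ |c_n|^2.
Compute the left side: (1/(2π)) [∫_0^π 9^2 dx + ∫_π^{2π} (-4)^2 dx] = (1/(2π)) · (81π + 16π) = (81 + 16)/2 = 97/2.
So Σ_{n ∈ Z} |c_n|^2 = 97/2.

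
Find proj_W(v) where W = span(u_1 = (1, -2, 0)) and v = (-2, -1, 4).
proj_W(v) = (0, 0, 0)

Set up U = [u_1 | ... | u_1] ∈ R^(3×1). The projector onto W = col(U) is P = U (U^T U)^(-1) U^T.
Compute U^T U =
  [5],
and U^T v = (0).
Solve U^T U · c = U^T v for the coefficients: c = (0). The projection is proj_W(v) = U c.
Check: (v - proj_W(v)) · u_1 = 0  (should be 0).
Result: proj_W(v) = (0, 0, 0).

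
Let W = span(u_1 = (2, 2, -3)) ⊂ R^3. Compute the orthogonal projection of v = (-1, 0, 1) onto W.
proj_W(v) = (-10/17, -10/17, 15/17)

Set up U = [u_1 | ... | u_1] ∈ R^(3×1). The projector onto W = col(U) is P = U (U^T U)^(-1) U^T.
Compute U^T U =
  [17],
and U^T v = (-5).
Solve U^T U · c = U^T v for the coefficients: c = (-5/17). The projection is proj_W(v) = U c.
Check: (v - proj_W(v)) · u_1 = 0  (should be 0).
Result: proj_W(v) = (-10/17, -10/17, 15/17).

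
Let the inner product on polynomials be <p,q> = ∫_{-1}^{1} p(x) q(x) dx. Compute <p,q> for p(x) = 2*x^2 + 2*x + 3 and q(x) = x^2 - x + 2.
<p,q> = 242/15

Expand the product: p(x)·q(x) = 2*x^4 + 5*x^2 + x + 6.
∫_{-1}^{1} of each monomial x^k gives [2/(k+1) if k even, 0 if k odd]. Integrating term-by-term (or equivalently evaluating the antiderivative F(x) = 2*x^5/5 + 5*x^3/3 + x^2/2 + 6*x at the endpoints):
  F(1) − F(−1) = 257/30 − (-227/30) = 242/15.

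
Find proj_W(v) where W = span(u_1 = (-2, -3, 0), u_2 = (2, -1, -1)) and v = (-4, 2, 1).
proj_W(v) = (-284/77, 138/77, 141/77)

Set up U = [u_1 | ... | u_2] ∈ R^(3×2). The projector onto W = col(U) is P = U (U^T U)^(-1) U^T.
Compute U^T U =
  [13, -1]
  [-1, 6],
and U^T v = (2, -11).
Solve U^T U · c = U^T v for the coefficients: c = (1/77, -141/77). The projection is proj_W(v) = U c.
Check: (v - proj_W(v)) · u_1 = 0  (should be 0).
Check: (v - proj_W(v)) · u_2 = 0  (should be 0).
Result: proj_W(v) = (-284/77, 138/77, 141/77).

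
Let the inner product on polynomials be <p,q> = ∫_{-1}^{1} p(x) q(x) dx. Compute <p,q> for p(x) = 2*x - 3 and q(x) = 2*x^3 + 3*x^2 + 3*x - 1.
<p,q> = 28/5

Expand the product: p(x)·q(x) = 4*x^4 - 3*x^2 - 11*x + 3.
∫_{-1}^{1} of each monomial x^k gives [2/(k+1) if k even, 0 if k odd]. Integrating term-by-term (or equivalently evaluating the antiderivative F(x) = 4*x^5/5 - x^3 - 11*x^2/2 + 3*x at the endpoints):
  F(1) − F(−1) = -27/10 − (-83/10) = 28/5.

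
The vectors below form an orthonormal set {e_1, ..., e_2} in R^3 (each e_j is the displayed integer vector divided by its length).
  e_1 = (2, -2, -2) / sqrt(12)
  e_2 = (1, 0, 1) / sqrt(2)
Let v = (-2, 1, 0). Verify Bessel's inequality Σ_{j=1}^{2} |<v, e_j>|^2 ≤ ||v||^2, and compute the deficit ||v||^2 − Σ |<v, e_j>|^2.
Σ |<v, e_j>|^2 = 5; ||v||^2 = 5; deficit = 0

Write each e_j = u_j / sqrt(<u_j, u_j>) where u_j is the displayed integer vector. Then <v, e_j> = <v, u_j> / sqrt(<u_j, u_j>), so |<v, e_j>|^2 = <v, u_j>^2 / <u_j, u_j>.
Coefficients: <v, e_1> = -6/sqrt(12), <v, e_2> = -2/sqrt(2).
Square and sum: Σ |<v, e_j>|^2 = 5.
Compute ||v||^2 = v·v = 5.
Deficit = 5 − 5 = 0 ≥ 0, confirming Bessel's inequality. (The deficit equals ||v − Σ <v,e_j> e_j||^2, the squared distance from v to span{e_j}.)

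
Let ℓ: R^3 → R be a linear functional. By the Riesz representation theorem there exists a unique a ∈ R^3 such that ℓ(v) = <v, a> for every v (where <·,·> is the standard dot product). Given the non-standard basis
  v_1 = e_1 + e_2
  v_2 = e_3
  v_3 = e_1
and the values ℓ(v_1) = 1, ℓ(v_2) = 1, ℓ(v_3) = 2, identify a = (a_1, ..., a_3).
a = (2, -1, 1)

Write a = (a_1, ..., a_3) in the standard basis. For each basis vector v_i, ℓ(v_i) = <v_i, a> is a linear equation in the a_j's. Collect the n equations into a matrix system V a = ℓ, where row i of V is v_i (expressed in the standard basis). Since V is invertible (lower-triangular with 1s on the diagonal, up to permutation), solve by back-substitution:
  V =
[[1, 1, 0],
 [0, 0, 1],
 [1, 0, 0]]
  V a = (1, 1, 2)
Solving gives a = (2, -1, 1).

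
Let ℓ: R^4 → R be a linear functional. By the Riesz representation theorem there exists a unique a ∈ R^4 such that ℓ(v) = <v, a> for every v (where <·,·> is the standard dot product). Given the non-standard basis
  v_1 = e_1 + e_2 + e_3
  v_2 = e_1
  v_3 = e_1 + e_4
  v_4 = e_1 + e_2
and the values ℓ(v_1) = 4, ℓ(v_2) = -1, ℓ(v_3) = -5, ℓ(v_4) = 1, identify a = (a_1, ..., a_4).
a = (-1, 2, 3, -4)

Write a = (a_1, ..., a_4) in the standard basis. For each basis vector v_i, ℓ(v_i) = <v_i, a> is a linear equation in the a_j's. Collect the n equations into a matrix system V a = ℓ, where row i of V is v_i (expressed in the standard basis). Since V is invertible (lower-triangular with 1s on the diagonal, up to permutation), solve by back-substitution:
  V =
[[1, 1, 1, 0],
 [1, 0, 0, 0],
 [1, 0, 0, 1],
 [1, 1, 0, 0]]
  V a = (4, -1, -5, 1)
Solving gives a = (-1, 2, 3, -4).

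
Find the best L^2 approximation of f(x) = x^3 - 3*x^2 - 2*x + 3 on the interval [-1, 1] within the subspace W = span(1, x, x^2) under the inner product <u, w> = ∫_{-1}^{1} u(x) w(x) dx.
g(x) = -3*x^2 - 7*x/5 + 3

The best approximation g ∈ W is the orthogonal projection of f onto W. Writing g = a_0 + a_1 x + a_2 x^2, the coefficients solve the normal equations G · a = b where
  G_{ij} = <φ_i, φ_j> and b_i = <f, φ_i>, with φ_0 = 1, φ_1 = x, φ_2 = x^2.
G =
  [2, 0, 2/3]
  [0, 2/3, 0]
  [2/3, 0, 2/5],
b = (4, -14/15, 4/5).
Solving gives a_0 = 3, a_1 = -7/5, a_2 = -3, so
  g(x) = -3*x^2 - 7*x/5 + 3.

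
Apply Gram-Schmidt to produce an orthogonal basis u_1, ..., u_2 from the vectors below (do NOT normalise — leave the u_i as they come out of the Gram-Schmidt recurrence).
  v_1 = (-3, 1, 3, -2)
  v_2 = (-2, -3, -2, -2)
Orthogonal basis:
  u_1 = (-3, 1, 3, -2)
  u_2 = (-43/23, -70/23, -49/23, -44/23)

Apply the Gram-Schmidt recurrence
  u_1 = v_1
  u_i = v_i − Σ_{j<i} ((v_i · u_j) / (u_j · u_j)) · u_j.

Step by step this gives:
  u_1 = (-3, 1, 3, -2)
  u_2 = (-43/23, -70/23, -49/23, -44/23)

Orthogonality check:
  u_2 · u_1 = 0 (should be 0)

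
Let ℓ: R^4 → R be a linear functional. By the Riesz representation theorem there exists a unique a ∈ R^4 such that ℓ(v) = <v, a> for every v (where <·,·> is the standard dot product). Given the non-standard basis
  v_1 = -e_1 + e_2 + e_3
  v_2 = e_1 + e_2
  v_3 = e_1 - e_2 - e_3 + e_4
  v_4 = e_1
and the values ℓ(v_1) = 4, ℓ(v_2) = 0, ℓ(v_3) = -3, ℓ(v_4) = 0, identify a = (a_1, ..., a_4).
a = (0, 0, 4, 1)

Write a = (a_1, ..., a_4) in the standard basis. For each basis vector v_i, ℓ(v_i) = <v_i, a> is a linear equation in the a_j's. Collect the n equations into a matrix system V a = ℓ, where row i of V is v_i (expressed in the standard basis). Since V is invertible (lower-triangular with 1s on the diagonal, up to permutation), solve by back-substitution:
  V =
[[-1, 1, 1, 0],
 [1, 1, 0, 0],
 [1, -1, -1, 1],
 [1, 0, 0, 0]]
  V a = (4, 0, -3, 0)
Solving gives a = (0, 0, 4, 1).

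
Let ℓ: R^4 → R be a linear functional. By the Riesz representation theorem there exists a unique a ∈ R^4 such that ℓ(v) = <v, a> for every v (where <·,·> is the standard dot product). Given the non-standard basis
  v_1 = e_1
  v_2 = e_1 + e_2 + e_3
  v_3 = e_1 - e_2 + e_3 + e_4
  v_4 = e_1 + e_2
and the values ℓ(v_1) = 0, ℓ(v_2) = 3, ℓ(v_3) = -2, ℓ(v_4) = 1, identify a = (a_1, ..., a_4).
a = (0, 1, 2, -3)

Write a = (a_1, ..., a_4) in the standard basis. For each basis vector v_i, ℓ(v_i) = <v_i, a> is a linear equation in the a_j's. Collect the n equations into a matrix system V a = ℓ, where row i of V is v_i (expressed in the standard basis). Since V is invertible (lower-triangular with 1s on the diagonal, up to permutation), solve by back-substitution:
  V =
[[1, 0, 0, 0],
 [1, 1, 1, 0],
 [1, -1, 1, 1],
 [1, 1, 0, 0]]
  V a = (0, 3, -2, 1)
Solving gives a = (0, 1, 2, -3).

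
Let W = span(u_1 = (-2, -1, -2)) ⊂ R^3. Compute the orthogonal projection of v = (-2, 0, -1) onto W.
proj_W(v) = (-4/3, -2/3, -4/3)

Set up U = [u_1 | ... | u_1] ∈ R^(3×1). The projector onto W = col(U) is P = U (U^T U)^(-1) U^T.
Compute U^T U =
  [9],
and U^T v = (6).
Solve U^T U · c = U^T v for the coefficients: c = (2/3). The projection is proj_W(v) = U c.
Check: (v - proj_W(v)) · u_1 = 0  (should be 0).
Result: proj_W(v) = (-4/3, -2/3, -4/3).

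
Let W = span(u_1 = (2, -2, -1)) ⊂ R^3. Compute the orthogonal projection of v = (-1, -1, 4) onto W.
proj_W(v) = (-8/9, 8/9, 4/9)

Set up U = [u_1 | ... | u_1] ∈ R^(3×1). The projector onto W = col(U) is P = U (U^T U)^(-1) U^T.
Compute U^T U =
  [9],
and U^T v = (-4).
Solve U^T U · c = U^T v for the coefficients: c = (-4/9). The projection is proj_W(v) = U c.
Check: (v - proj_W(v)) · u_1 = 0  (should be 0).
Result: proj_W(v) = (-8/9, 8/9, 4/9).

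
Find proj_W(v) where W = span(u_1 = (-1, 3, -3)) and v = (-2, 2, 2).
proj_W(v) = (-2/19, 6/19, -6/19)

Set up U = [u_1 | ... | u_1] ∈ R^(3×1). The projector onto W = col(U) is P = U (U^T U)^(-1) U^T.
Compute U^T U =
  [19],
and U^T v = (2).
Solve U^T U · c = U^T v for the coefficients: c = (2/19). The projection is proj_W(v) = U c.
Check: (v - proj_W(v)) · u_1 = 0  (should be 0).
Result: proj_W(v) = (-2/19, 6/19, -6/19).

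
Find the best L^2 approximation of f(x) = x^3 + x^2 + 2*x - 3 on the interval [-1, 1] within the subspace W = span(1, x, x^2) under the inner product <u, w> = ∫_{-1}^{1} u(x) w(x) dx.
g(x) = x^2 + 13*x/5 - 3

The best approximation g ∈ W is the orthogonal projection of f onto W. Writing g = a_0 + a_1 x + a_2 x^2, the coefficients solve the normal equations G · a = b where
  G_{ij} = <φ_i, φ_j> and b_i = <f, φ_i>, with φ_0 = 1, φ_1 = x, φ_2 = x^2.
G =
  [2, 0, 2/3]
  [0, 2/3, 0]
  [2/3, 0, 2/5],
b = (-16/3, 26/15, -8/5).
Solving gives a_0 = -3, a_1 = 13/5, a_2 = 1, so
  g(x) = x^2 + 13*x/5 - 3.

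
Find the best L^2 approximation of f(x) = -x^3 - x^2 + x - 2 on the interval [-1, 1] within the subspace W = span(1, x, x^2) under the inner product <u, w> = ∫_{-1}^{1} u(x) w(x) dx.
g(x) = -x^2 + 2*x/5 - 2

The best approximation g ∈ W is the orthogonal projection of f onto W. Writing g = a_0 + a_1 x + a_2 x^2, the coefficients solve the normal equations G · a = b where
  G_{ij} = <φ_i, φ_j> and b_i = <f, φ_i>, with φ_0 = 1, φ_1 = x, φ_2 = x^2.
G =
  [2, 0, 2/3]
  [0, 2/3, 0]
  [2/3, 0, 2/5],
b = (-14/3, 4/15, -26/15).
Solving gives a_0 = -2, a_1 = 2/5, a_2 = -1, so
  g(x) = -x^2 + 2*x/5 - 2.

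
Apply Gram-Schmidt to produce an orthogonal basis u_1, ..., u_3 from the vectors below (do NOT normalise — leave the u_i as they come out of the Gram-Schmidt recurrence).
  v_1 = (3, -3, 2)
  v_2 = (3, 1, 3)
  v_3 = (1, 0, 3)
Orthogonal basis:
  u_1 = (3, -3, 2)
  u_2 = (15/11, 29/11, 21/11)
  u_3 = (-275/274, -75/274, 150/137)

Apply the Gram-Schmidt recurrence
  u_1 = v_1
  u_i = v_i − Σ_{j<i} ((v_i · u_j) / (u_j · u_j)) · u_j.

Step by step this gives:
  u_1 = (3, -3, 2)
  u_2 = (15/11, 29/11, 21/11)
  u_3 = (-275/274, -75/274, 150/137)

Orthogonality check:
  u_2 · u_1 = 0 (should be 0)
  u_3 · u_1 = 0 (should be 0)
  u_3 · u_2 = 0 (should be 0)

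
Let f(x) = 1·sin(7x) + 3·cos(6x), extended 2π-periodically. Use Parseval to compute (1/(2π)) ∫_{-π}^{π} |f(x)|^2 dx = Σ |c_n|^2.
Σ |c_n|^2 = 5

Expand |f|^2 and use orthogonality of {sin(nx), cos(mx)} on [-π, π]:
  ∫_{-π}^{π} sin(nx)^2 dx = π, ∫ cos(mx)^2 dx = π, and cross terms integrate to 0.
So ∫_{-π}^{π} f(x)^2 dx = 1^2 · π + 3^2 · π = (1 + 9)π.
Divide by 2π: (1 + 9)/2 = 5.
By Parseval, this equals Σ |c_n|^2.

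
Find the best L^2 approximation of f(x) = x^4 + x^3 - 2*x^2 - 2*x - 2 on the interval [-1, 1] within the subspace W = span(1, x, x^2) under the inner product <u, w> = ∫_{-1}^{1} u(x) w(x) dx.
g(x) = -8*x^2/7 - 7*x/5 - 73/35

The best approximation g ∈ W is the orthogonal projection of f onto W. Writing g = a_0 + a_1 x + a_2 x^2, the coefficients solve the normal equations G · a = b where
  G_{ij} = <φ_i, φ_j> and b_i = <f, φ_i>, with φ_0 = 1, φ_1 = x, φ_2 = x^2.
G =
  [2, 0, 2/3]
  [0, 2/3, 0]
  [2/3, 0, 2/5],
b = (-74/15, -14/15, -194/105).
Solving gives a_0 = -73/35, a_1 = -7/5, a_2 = -8/7, so
  g(x) = -8*x^2/7 - 7*x/5 - 73/35.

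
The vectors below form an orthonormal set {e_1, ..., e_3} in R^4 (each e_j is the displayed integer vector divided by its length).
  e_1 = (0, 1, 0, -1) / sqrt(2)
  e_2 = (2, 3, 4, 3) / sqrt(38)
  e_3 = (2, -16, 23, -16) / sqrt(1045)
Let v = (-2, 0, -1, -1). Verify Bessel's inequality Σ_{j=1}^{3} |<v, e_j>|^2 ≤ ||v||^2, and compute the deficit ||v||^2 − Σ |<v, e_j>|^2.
Σ |<v, e_j>|^2 = 19/5; ||v||^2 = 6; deficit = 11/5

Write each e_j = u_j / sqrt(<u_j, u_j>) where u_j is the displayed integer vector. Then <v, e_j> = <v, u_j> / sqrt(<u_j, u_j>), so |<v, e_j>|^2 = <v, u_j>^2 / <u_j, u_j>.
Coefficients: <v, e_1> = 1/sqrt(2), <v, e_2> = -11/sqrt(38), <v, e_3> = -11/sqrt(1045).
Square and sum: Σ |<v, e_j>|^2 = 19/5.
Compute ||v||^2 = v·v = 6.
Deficit = 6 − 19/5 = 11/5 ≥ 0, confirming Bessel's inequality. (The deficit equals ||v − Σ <v,e_j> e_j||^2, the squared distance from v to span{e_j}.)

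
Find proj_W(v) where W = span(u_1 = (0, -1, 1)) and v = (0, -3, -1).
proj_W(v) = (0, -1, 1)

Set up U = [u_1 | ... | u_1] ∈ R^(3×1). The projector onto W = col(U) is P = U (U^T U)^(-1) U^T.
Compute U^T U =
  [2],
and U^T v = (2).
Solve U^T U · c = U^T v for the coefficients: c = (1). The projection is proj_W(v) = U c.
Check: (v - proj_W(v)) · u_1 = 0  (should be 0).
Result: proj_W(v) = (0, -1, 1).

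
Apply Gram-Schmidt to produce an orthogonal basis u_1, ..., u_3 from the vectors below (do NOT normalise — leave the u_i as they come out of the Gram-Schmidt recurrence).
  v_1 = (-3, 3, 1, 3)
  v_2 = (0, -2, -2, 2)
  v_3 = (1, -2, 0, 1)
Orthogonal basis:
  u_1 = (-3, 3, 1, 3)
  u_2 = (-3/14, -25/14, -27/14, 31/14)
  u_3 = (38/83, -43/83, 93/83, 50/83)

Apply the Gram-Schmidt recurrence
  u_1 = v_1
  u_i = v_i − Σ_{j<i} ((v_i · u_j) / (u_j · u_j)) · u_j.

Step by step this gives:
  u_1 = (-3, 3, 1, 3)
  u_2 = (-3/14, -25/14, -27/14, 31/14)
  u_3 = (38/83, -43/83, 93/83, 50/83)

Orthogonality check:
  u_2 · u_1 = 0 (should be 0)
  u_3 · u_1 = 0 (should be 0)
  u_3 · u_2 = 0 (should be 0)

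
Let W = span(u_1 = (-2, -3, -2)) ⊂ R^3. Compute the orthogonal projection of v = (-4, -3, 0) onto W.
proj_W(v) = (-2, -3, -2)

Set up U = [u_1 | ... | u_1] ∈ R^(3×1). The projector onto W = col(U) is P = U (U^T U)^(-1) U^T.
Compute U^T U =
  [17],
and U^T v = (17).
Solve U^T U · c = U^T v for the coefficients: c = (1). The projection is proj_W(v) = U c.
Check: (v - proj_W(v)) · u_1 = 0  (should be 0).
Result: proj_W(v) = (-2, -3, -2).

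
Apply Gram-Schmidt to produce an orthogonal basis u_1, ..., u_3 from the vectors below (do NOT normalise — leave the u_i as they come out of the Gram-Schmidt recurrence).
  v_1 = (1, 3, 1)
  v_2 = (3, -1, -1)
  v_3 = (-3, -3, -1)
Orthogonal basis:
  u_1 = (1, 3, 1)
  u_2 = (34/11, -8/11, -10/11)
  u_3 = (-1/15, 2/15, -1/3)

Apply the Gram-Schmidt recurrence
  u_1 = v_1
  u_i = v_i − Σ_{j<i} ((v_i · u_j) / (u_j · u_j)) · u_j.

Step by step this gives:
  u_1 = (1, 3, 1)
  u_2 = (34/11, -8/11, -10/11)
  u_3 = (-1/15, 2/15, -1/3)

Orthogonality check:
  u_2 · u_1 = 0 (should be 0)
  u_3 · u_1 = 0 (should be 0)
  u_3 · u_2 = 0 (should be 0)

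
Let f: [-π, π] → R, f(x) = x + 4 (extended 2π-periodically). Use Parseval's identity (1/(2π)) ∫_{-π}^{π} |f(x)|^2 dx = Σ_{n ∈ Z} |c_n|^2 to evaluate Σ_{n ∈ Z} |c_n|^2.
Σ |c_n|^2 = π^2/3 + 16

Expand and integrate term by term over [-π, π]:
  ∫ (x)^2 dx = 1·(2π^3/3); ∫ 2·1·(4)·x dx = 0 (odd integrand); ∫ 4^2 dx = 16·2π.
So (1/(2π)) ∫_{-π}^{π} (x + 4)^2 dx = 1π^2/3 + 16 = π^2/3 + 16.
Parseval ⇒ Σ |c_n|^2 = π^2/3 + 16.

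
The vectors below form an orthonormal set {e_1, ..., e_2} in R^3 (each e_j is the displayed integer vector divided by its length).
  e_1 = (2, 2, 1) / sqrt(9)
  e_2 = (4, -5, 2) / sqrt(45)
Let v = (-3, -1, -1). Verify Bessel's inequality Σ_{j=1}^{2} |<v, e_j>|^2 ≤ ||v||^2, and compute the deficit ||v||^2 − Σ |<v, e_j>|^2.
Σ |<v, e_j>|^2 = 54/5; ||v||^2 = 11; deficit = 1/5

Write each e_j = u_j / sqrt(<u_j, u_j>) where u_j is the displayed integer vector. Then <v, e_j> = <v, u_j> / sqrt(<u_j, u_j>), so |<v, e_j>|^2 = <v, u_j>^2 / <u_j, u_j>.
Coefficients: <v, e_1> = -9/sqrt(9), <v, e_2> = -9/sqrt(45).
Square and sum: Σ |<v, e_j>|^2 = 54/5.
Compute ||v||^2 = v·v = 11.
Deficit = 11 − 54/5 = 1/5 ≥ 0, confirming Bessel's inequality. (The deficit equals ||v − Σ <v,e_j> e_j||^2, the squared distance from v to span{e_j}.)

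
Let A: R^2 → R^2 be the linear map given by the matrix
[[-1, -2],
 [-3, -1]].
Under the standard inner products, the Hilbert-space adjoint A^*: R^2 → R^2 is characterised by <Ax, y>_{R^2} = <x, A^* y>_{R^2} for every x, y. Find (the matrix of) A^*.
A^* = A^T =
[[-1, -3],
 [-2, -1]]

For real matrices with standard dot products, the defining identity <Ax, y> = <x, A^* y> gives (Ax)^T y = x^T (A^*) y, i.e. x^T A^T y = x^T (A^*) y. Since this holds for all x, y, we must have A^* = A^T. Therefore
A^* =
[[-1, -3],
 [-2, -1]].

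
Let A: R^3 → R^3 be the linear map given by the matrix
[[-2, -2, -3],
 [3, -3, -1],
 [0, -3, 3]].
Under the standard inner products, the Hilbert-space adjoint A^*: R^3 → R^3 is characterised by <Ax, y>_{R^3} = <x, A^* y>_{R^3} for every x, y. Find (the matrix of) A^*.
A^* = A^T =
[[-2, 3, 0],
 [-2, -3, -3],
 [-3, -1, 3]]

For real matrices with standard dot products, the defining identity <Ax, y> = <x, A^* y> gives (Ax)^T y = x^T (A^*) y, i.e. x^T A^T y = x^T (A^*) y. Since this holds for all x, y, we must have A^* = A^T. Therefore
A^* =
[[-2, 3, 0],
 [-2, -3, -3],
 [-3, -1, 3]].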